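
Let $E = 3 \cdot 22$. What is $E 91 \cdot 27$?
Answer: $162162$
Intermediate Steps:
$E = 66$
$E 91 \cdot 27 = 66 \cdot 91 \cdot 27 = 6006 \cdot 27 = 162162$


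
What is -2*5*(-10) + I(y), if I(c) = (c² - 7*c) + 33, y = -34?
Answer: 1527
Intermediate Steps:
I(c) = 33 + c² - 7*c
-2*5*(-10) + I(y) = -2*5*(-10) + (33 + (-34)² - 7*(-34)) = -10*(-10) + (33 + 1156 + 238) = 100 + 1427 = 1527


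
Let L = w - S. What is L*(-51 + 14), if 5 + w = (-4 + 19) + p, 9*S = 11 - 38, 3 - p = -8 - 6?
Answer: -1110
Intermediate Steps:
p = 17 (p = 3 - (-8 - 6) = 3 - 1*(-14) = 3 + 14 = 17)
S = -3 (S = (11 - 38)/9 = (1/9)*(-27) = -3)
w = 27 (w = -5 + ((-4 + 19) + 17) = -5 + (15 + 17) = -5 + 32 = 27)
L = 30 (L = 27 - 1*(-3) = 27 + 3 = 30)
L*(-51 + 14) = 30*(-51 + 14) = 30*(-37) = -1110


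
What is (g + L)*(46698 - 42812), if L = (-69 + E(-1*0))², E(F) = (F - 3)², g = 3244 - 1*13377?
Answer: -25387238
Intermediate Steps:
g = -10133 (g = 3244 - 13377 = -10133)
E(F) = (-3 + F)²
L = 3600 (L = (-69 + (-3 - 1*0)²)² = (-69 + (-3 + 0)²)² = (-69 + (-3)²)² = (-69 + 9)² = (-60)² = 3600)
(g + L)*(46698 - 42812) = (-10133 + 3600)*(46698 - 42812) = -6533*3886 = -25387238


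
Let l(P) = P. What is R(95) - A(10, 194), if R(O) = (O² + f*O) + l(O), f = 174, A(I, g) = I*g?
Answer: 23710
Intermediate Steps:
R(O) = O² + 175*O (R(O) = (O² + 174*O) + O = O² + 175*O)
R(95) - A(10, 194) = 95*(175 + 95) - 10*194 = 95*270 - 1*1940 = 25650 - 1940 = 23710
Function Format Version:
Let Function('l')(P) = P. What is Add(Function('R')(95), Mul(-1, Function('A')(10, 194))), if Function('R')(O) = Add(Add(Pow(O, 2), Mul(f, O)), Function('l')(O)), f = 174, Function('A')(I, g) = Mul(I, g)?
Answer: 23710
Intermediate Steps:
Function('R')(O) = Add(Pow(O, 2), Mul(175, O)) (Function('R')(O) = Add(Add(Pow(O, 2), Mul(174, O)), O) = Add(Pow(O, 2), Mul(175, O)))
Add(Function('R')(95), Mul(-1, Function('A')(10, 194))) = Add(Mul(95, Add(175, 95)), Mul(-1, Mul(10, 194))) = Add(Mul(95, 270), Mul(-1, 1940)) = Add(25650, -1940) = 23710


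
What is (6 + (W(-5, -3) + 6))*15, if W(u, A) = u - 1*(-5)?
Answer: 180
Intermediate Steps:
W(u, A) = 5 + u (W(u, A) = u + 5 = 5 + u)
(6 + (W(-5, -3) + 6))*15 = (6 + ((5 - 5) + 6))*15 = (6 + (0 + 6))*15 = (6 + 6)*15 = 12*15 = 180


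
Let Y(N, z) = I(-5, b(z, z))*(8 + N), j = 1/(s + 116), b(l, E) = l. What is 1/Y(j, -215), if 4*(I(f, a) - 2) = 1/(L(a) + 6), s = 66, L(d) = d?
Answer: 152152/2434647 ≈ 0.062494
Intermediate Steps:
I(f, a) = 2 + 1/(4*(6 + a)) (I(f, a) = 2 + 1/(4*(a + 6)) = 2 + 1/(4*(6 + a)))
j = 1/182 (j = 1/(66 + 116) = 1/182 ≈ 0.0054945)
Y(N, z) = (8 + N)*(49 + 8*z)/(4*(6 + z)) (Y(N, z) = ((49 + 8*z)/(4*(6 + z)))*(8 + N) = (8 + N)*(49 + 8*z)/(4*(6 + z)))
1/Y(j, -215) = 1/((8 + 1/182)*(49 + 8*(-215))/(4*(6 - 215))) = 1/((¼)*(1457/182)*(49 - 1720)/(-209)) = 1/((¼)*(-1/209)*(1457/182)*(-1671)) = 1/(2434647/152152) = 152152/2434647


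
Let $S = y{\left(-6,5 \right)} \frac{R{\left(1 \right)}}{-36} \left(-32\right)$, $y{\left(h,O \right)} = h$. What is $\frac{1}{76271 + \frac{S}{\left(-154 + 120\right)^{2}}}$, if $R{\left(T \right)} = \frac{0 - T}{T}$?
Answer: $\frac{867}{66126961} \approx 1.3111 \cdot 10^{-5}$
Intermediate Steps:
$R{\left(T \right)} = -1$ ($R{\left(T \right)} = \frac{\left(-1\right) T}{T} = -1$)
$S = \frac{16}{3}$ ($S = - 6 \left(- \frac{1}{-36}\right) \left(-32\right) = - 6 \left(\left(-1\right) \left(- \frac{1}{36}\right)\right) \left(-32\right) = \left(-6\right) \frac{1}{36} \left(-32\right) = \left(- \frac{1}{6}\right) \left(-32\right) = \frac{16}{3} \approx 5.3333$)
$\frac{1}{76271 + \frac{S}{\left(-154 + 120\right)^{2}}} = \frac{1}{76271 + \frac{16}{3 \left(-154 + 120\right)^{2}}} = \frac{1}{76271 + \frac{16}{3 \left(-34\right)^{2}}} = \frac{1}{76271 + \frac{16}{3 \cdot 1156}} = \frac{1}{76271 + \frac{16}{3} \cdot \frac{1}{1156}} = \frac{1}{76271 + \frac{4}{867}} = \frac{1}{\frac{66126961}{867}} = \frac{867}{66126961}$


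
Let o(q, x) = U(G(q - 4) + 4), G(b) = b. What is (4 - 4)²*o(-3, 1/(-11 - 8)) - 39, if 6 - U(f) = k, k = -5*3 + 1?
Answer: -39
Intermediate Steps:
k = -14 (k = -15 + 1 = -14)
U(f) = 20 (U(f) = 6 - 1*(-14) = 6 + 14 = 20)
o(q, x) = 20
(4 - 4)²*o(-3, 1/(-11 - 8)) - 39 = (4 - 4)²*20 - 39 = 0²*20 - 39 = 0*20 - 39 = 0 - 39 = -39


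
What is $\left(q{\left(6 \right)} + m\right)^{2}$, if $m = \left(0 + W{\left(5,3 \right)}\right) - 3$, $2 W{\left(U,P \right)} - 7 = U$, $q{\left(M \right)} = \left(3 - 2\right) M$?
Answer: $81$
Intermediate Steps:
$q{\left(M \right)} = M$ ($q{\left(M \right)} = 1 M = M$)
$W{\left(U,P \right)} = \frac{7}{2} + \frac{U}{2}$
$m = 3$ ($m = \left(0 + \left(\frac{7}{2} + \frac{1}{2} \cdot 5\right)\right) - 3 = \left(0 + \left(\frac{7}{2} + \frac{5}{2}\right)\right) - 3 = \left(0 + 6\right) - 3 = 6 - 3 = 3$)
$\left(q{\left(6 \right)} + m\right)^{2} = \left(6 + 3\right)^{2} = 9^{2} = 81$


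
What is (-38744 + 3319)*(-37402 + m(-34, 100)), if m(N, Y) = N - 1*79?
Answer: 1328968875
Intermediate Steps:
m(N, Y) = -79 + N (m(N, Y) = N - 79 = -79 + N)
(-38744 + 3319)*(-37402 + m(-34, 100)) = (-38744 + 3319)*(-37402 + (-79 - 34)) = -35425*(-37402 - 113) = -35425*(-37515) = 1328968875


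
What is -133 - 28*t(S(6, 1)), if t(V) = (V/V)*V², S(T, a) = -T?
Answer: -1141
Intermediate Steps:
t(V) = V² (t(V) = 1*V² = V²)
-133 - 28*t(S(6, 1)) = -133 - 28*(-1*6)² = -133 - 28*(-6)² = -133 - 28*36 = -133 - 1008 = -1141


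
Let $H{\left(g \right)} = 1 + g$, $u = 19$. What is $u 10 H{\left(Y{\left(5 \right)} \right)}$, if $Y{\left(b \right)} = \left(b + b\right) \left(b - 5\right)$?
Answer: $190$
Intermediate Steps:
$Y{\left(b \right)} = 2 b \left(-5 + b\right)$
$u 10 H{\left(Y{\left(5 \right)} \right)} = 19 \cdot 10 \left(1 + 2 \cdot 5 \left(-5 + 5\right)\right) = 190 \left(1 + 2 \cdot 5 \cdot 0\right) = 190 \left(1 + 0\right) = 190 \cdot 1 = 190$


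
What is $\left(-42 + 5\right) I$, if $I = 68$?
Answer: $-2516$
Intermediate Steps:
$\left(-42 + 5\right) I = \left(-42 + 5\right) 68 = \left(-37\right) 68 = -2516$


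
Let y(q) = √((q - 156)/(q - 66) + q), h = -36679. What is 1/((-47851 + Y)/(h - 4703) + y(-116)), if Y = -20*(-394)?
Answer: 150521272902/17989325564611 - 3424939848*I*√237055/17989325564611 ≈ 0.0083673 - 0.092696*I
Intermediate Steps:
Y = 7880
y(q) = √(q + (-156 + q)/(-66 + q)) (y(q) = √((-156 + q)/(-66 + q) + q) = √(q + (-156 + q)/(-66 + q)))
1/((-47851 + Y)/(h - 4703) + y(-116)) = 1/((-47851 + 7880)/(-36679 - 4703) + √((-156 - 116 - 116*(-66 - 116))/(-66 - 116))) = 1/(-39971/(-41382) + √((-156 - 116 - 116*(-182))/(-182))) = 1/(-39971*(-1/41382) + √(-(-156 - 116 + 21112)/182)) = 1/(39971/41382 + √(-1/182*20840)) = 1/(39971/41382 + √(-10420/91)) = 1/(39971/41382 + 2*I*√237055/91)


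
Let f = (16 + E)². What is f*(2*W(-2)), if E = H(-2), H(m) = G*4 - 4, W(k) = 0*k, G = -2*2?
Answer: 0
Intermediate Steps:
G = -4
W(k) = 0
H(m) = -20 (H(m) = -4*4 - 4 = -16 - 4 = -20)
E = -20
f = 16 (f = (16 - 20)² = (-4)² = 16)
f*(2*W(-2)) = 16*(2*0) = 16*0 = 0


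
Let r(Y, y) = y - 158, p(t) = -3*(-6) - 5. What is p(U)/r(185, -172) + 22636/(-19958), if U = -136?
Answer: -3864667/3293070 ≈ -1.1736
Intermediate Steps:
p(t) = 13 (p(t) = 18 - 5 = 13)
r(Y, y) = -158 + y
p(U)/r(185, -172) + 22636/(-19958) = 13/(-158 - 172) + 22636/(-19958) = 13/(-330) + 22636*(-1/19958) = 13*(-1/330) - 11318/9979 = -13/330 - 11318/9979 = -3864667/3293070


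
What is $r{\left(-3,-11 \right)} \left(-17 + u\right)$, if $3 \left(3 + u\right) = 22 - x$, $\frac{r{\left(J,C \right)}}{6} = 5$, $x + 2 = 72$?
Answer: $-1080$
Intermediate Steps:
$x = 70$ ($x = -2 + 72 = 70$)
$r{\left(J,C \right)} = 30$ ($r{\left(J,C \right)} = 6 \cdot 5 = 30$)
$u = -19$ ($u = -3 + \frac{22 - 70}{3} = -3 + \frac{1}{3} \left(-48\right) = -3 - 16 = -19$)
$r{\left(-3,-11 \right)} \left(-17 + u\right) = 30 \left(-17 - 19\right) = 30 \left(-36\right) = -1080$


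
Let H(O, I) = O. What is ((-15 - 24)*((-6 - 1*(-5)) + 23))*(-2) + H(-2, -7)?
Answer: 1714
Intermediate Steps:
((-15 - 24)*((-6 - 1*(-5)) + 23))*(-2) + H(-2, -7) = ((-15 - 24)*((-6 - 1*(-5)) + 23))*(-2) - 2 = -39*((-6 + 5) + 23)*(-2) - 2 = -39*(-1 + 23)*(-2) - 2 = -39*22*(-2) - 2 = -858*(-2) - 2 = 1716 - 2 = 1714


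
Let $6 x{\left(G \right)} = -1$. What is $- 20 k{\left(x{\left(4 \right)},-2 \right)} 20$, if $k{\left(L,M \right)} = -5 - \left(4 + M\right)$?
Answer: $2800$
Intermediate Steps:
$x{\left(G \right)} = - \frac{1}{6}$ ($x{\left(G \right)} = \frac{1}{6} \left(-1\right) = - \frac{1}{6}$)
$k{\left(L,M \right)} = -9 - M$
$- 20 k{\left(x{\left(4 \right)},-2 \right)} 20 = - 20 \left(-9 - -2\right) 20 = - 20 \left(-9 + 2\right) 20 = \left(-20\right) \left(-7\right) 20 = 140 \cdot 20 = 2800$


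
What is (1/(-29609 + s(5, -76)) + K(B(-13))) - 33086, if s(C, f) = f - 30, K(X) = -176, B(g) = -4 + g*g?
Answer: -988380331/29715 ≈ -33262.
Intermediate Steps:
B(g) = -4 + g**2
s(C, f) = -30 + f
(1/(-29609 + s(5, -76)) + K(B(-13))) - 33086 = (1/(-29609 + (-30 - 76)) - 176) - 33086 = (1/(-29609 - 106) - 176) - 33086 = (1/(-29715) - 176) - 33086 = (-1/29715 - 176) - 33086 = -5229841/29715 - 33086 = -988380331/29715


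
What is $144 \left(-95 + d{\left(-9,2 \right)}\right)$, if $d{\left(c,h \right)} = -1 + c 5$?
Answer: $-20304$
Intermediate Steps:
$d{\left(c,h \right)} = -1 + 5 c$
$144 \left(-95 + d{\left(-9,2 \right)}\right) = 144 \left(-95 + \left(-1 + 5 \left(-9\right)\right)\right) = 144 \left(-95 - 46\right) = 144 \left(-141\right) = -20304$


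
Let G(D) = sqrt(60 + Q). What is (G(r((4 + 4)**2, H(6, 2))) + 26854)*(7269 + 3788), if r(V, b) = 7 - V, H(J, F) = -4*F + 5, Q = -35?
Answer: 296979963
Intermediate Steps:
H(J, F) = 5 - 4*F
G(D) = 5 (G(D) = sqrt(60 - 35) = sqrt(25) = 5)
(G(r((4 + 4)**2, H(6, 2))) + 26854)*(7269 + 3788) = (5 + 26854)*(7269 + 3788) = 26859*11057 = 296979963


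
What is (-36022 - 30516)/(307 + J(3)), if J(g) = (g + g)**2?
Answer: -66538/343 ≈ -193.99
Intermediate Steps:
J(g) = 4*g**2 (J(g) = (2*g)**2 = 4*g**2)
(-36022 - 30516)/(307 + J(3)) = (-36022 - 30516)/(307 + 4*3**2) = -66538/(307 + 4*9) = -66538/(307 + 36) = -66538/343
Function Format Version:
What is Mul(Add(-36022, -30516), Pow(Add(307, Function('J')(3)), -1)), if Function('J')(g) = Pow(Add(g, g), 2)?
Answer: Rational(-66538, 343) ≈ -193.99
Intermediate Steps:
Function('J')(g) = Mul(4, Pow(g, 2)) (Function('J')(g) = Pow(Mul(2, g), 2) = Mul(4, Pow(g, 2)))
Mul(Add(-36022, -30516), Pow(Add(307, Function('J')(3)), -1)) = Mul(Add(-36022, -30516), Pow(Add(307, Mul(4, Pow(3, 2))), -1)) = Mul(-66538, Pow(Add(307, Mul(4, 9)), -1)) = Mul(-66538, Pow(Add(307, 36), -1)) = Mul(-66538, Pow(343, -1)) = Mul(-66538, Rational(1, 343)) = Rational(-66538, 343)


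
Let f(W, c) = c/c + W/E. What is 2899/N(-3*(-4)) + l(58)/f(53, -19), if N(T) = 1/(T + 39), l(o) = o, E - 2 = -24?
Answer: 4582043/31 ≈ 1.4781e+5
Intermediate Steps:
E = -22 (E = 2 - 24 = -22)
f(W, c) = 1 - W/22 (f(W, c) = c/c + W/(-22) = 1 + W*(-1/22) = 1 - W/22)
N(T) = 1/(39 + T)
2899/N(-3*(-4)) + l(58)/f(53, -19) = 2899/(1/(39 - 3*(-4))) + 58/(1 - 1/22*53) = 2899/(1/(39 + 12)) + 58/(1 - 53/22) = 2899/(1/51) + 58/(-31/22) = 2899/(1/51) + 58*(-22/31) = 2899*51 - 1276/31 = 147849 - 1276/31 = 4582043/31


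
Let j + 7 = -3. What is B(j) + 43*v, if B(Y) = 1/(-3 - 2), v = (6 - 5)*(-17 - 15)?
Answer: -6881/5 ≈ -1376.2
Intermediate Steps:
j = -10 (j = -7 - 3 = -10)
v = -32 (v = 1*(-32) = -32)
B(Y) = -⅕ (B(Y) = 1/(-5) = -⅕)
B(j) + 43*v = -⅕ + 43*(-32) = -⅕ - 1376 = -6881/5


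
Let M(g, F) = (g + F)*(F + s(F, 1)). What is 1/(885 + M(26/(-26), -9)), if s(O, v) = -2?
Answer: 1/995 ≈ 0.0010050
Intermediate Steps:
M(g, F) = (-2 + F)*(F + g) (M(g, F) = (g + F)*(F - 2) = (F + g)*(-2 + F) = (-2 + F)*(F + g))
1/(885 + M(26/(-26), -9)) = 1/(885 + ((-9)² - 2*(-9) - 52/(-26) - 234/(-26))) = 1/(885 + (81 + 18 - 52*(-1)/26 - 234*(-1)/26)) = 1/(885 + (81 + 18 - 2*(-1) - 9*(-1))) = 1/(885 + (81 + 18 + 2 + 9)) = 1/(885 + 110) = 1/995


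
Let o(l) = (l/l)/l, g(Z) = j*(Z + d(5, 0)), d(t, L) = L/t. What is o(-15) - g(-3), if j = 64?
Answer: 2879/15 ≈ 191.93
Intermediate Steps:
g(Z) = 64*Z (g(Z) = 64*(Z + 0/5) = 64*(Z + 0*(1/5)) = 64*(Z + 0) = 64*Z)
o(l) = 1/l
o(-15) - g(-3) = 1/(-15) - 64*(-3) = -1/15 - 1*(-192) = -1/15 + 192 = 2879/15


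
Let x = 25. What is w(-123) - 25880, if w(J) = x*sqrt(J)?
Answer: -25880 + 25*I*sqrt(123) ≈ -25880.0 + 277.26*I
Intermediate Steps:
w(J) = 25*sqrt(J)
w(-123) - 25880 = 25*sqrt(-123) - 25880 = 25*(I*sqrt(123)) - 25880 = 25*I*sqrt(123) - 25880 = -25880 + 25*I*sqrt(123)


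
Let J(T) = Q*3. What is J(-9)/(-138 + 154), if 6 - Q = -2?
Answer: 3/2 ≈ 1.5000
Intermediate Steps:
Q = 8 (Q = 6 - 1*(-2) = 6 + 2 = 8)
J(T) = 24 (J(T) = 8*3 = 24)
J(-9)/(-138 + 154) = 24/(-138 + 154) = 24/16 = (1/16)*24 = 3/2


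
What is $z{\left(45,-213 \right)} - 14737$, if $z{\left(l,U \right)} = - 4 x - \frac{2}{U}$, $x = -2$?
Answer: $- \frac{3137275}{213} \approx -14729.0$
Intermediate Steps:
$z{\left(l,U \right)} = 8 - \frac{2}{U}$ ($z{\left(l,U \right)} = \left(-4\right) \left(-2\right) - \frac{2}{U} = 8 - \frac{2}{U}$)
$z{\left(45,-213 \right)} - 14737 = \left(8 - \frac{2}{-213}\right) - 14737 = \left(8 - - \frac{2}{213}\right) - 14737 = \left(8 + \frac{2}{213}\right) - 14737 = \frac{1706}{213} - 14737 = - \frac{3137275}{213}$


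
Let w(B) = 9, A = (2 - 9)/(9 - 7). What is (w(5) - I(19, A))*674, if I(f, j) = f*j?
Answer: 50887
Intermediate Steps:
A = -7/2 ≈ -3.5000
(w(5) - I(19, A))*674 = (9 - 19*(-7)/2)*674 = (9 - 1*(-133/2))*674 = (9 + 133/2)*674 = (151/2)*674 = 50887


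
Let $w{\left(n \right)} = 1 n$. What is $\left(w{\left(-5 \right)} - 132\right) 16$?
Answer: $-2192$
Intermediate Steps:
$w{\left(n \right)} = n$
$\left(w{\left(-5 \right)} - 132\right) 16 = \left(-5 - 132\right) 16 = \left(-137\right) 16 = -2192$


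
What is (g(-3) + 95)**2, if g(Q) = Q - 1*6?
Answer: 7396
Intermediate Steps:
g(Q) = -6 + Q (g(Q) = Q - 6 = -6 + Q)
(g(-3) + 95)**2 = ((-6 - 3) + 95)**2 = (-9 + 95)**2 = 86**2 = 7396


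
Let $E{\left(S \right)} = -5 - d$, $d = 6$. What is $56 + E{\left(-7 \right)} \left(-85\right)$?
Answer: $991$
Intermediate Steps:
$E{\left(S \right)} = -11$ ($E{\left(S \right)} = -5 - 6 = -11$)
$56 + E{\left(-7 \right)} \left(-85\right) = 56 - -935 = 56 + 935 = 991$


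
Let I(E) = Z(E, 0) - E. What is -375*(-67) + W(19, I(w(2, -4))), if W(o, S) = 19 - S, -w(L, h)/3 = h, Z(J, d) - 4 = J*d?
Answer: 25152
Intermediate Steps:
Z(J, d) = 4 + J*d
w(L, h) = -3*h
I(E) = 4 - E (I(E) = (4 + E*0) - E = (4 + 0) - E = 4 - E)
-375*(-67) + W(19, I(w(2, -4))) = -375*(-67) + (19 - (4 - (-3)*(-4))) = 25125 + (19 - (4 - 1*12)) = 25125 + (19 - (4 - 12)) = 25125 + (19 - 1*(-8)) = 25125 + (19 + 8) = 25125 + 27 = 25152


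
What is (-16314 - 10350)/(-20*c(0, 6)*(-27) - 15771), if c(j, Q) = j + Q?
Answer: 8888/4177 ≈ 2.1278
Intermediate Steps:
c(j, Q) = Q + j
(-16314 - 10350)/(-20*c(0, 6)*(-27) - 15771) = (-16314 - 10350)/(-20*(6 + 0)*(-27) - 15771) = -26664/(-20*6*(-27) - 15771) = -26664/(-120*(-27) - 15771) = -26664/(3240 - 15771) = -26664/(-12531) = -26664*(-1/12531) = 8888/4177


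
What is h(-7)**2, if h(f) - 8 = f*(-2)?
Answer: 484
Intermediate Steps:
h(f) = 8 - 2*f (h(f) = 8 + f*(-2) = 8 - 2*f)
h(-7)**2 = (8 - 2*(-7))**2 = (8 + 14)**2 = 22**2 = 484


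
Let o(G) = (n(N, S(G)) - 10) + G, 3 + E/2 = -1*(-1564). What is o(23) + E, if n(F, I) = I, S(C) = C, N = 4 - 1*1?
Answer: 3158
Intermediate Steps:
E = 3122 (E = -6 + 2*(-1*(-1564)) = -6 + 2*1564 = -6 + 3128 = 3122)
N = 3 (N = 4 - 1 = 3)
o(G) = -10 + 2*G (o(G) = (G - 10) + G = (-10 + G) + G = -10 + 2*G)
o(23) + E = (-10 + 2*23) + 3122 = (-10 + 46) + 3122 = 36 + 3122 = 3158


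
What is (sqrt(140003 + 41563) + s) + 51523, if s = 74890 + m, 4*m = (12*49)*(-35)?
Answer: 121268 + 3*sqrt(20174) ≈ 1.2169e+5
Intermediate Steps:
m = -5145 (m = ((12*49)*(-35))/4 = (588*(-35))/4 = (1/4)*(-20580) = -5145)
s = 69745 (s = 74890 - 5145 = 69745)
(sqrt(140003 + 41563) + s) + 51523 = (sqrt(140003 + 41563) + 69745) + 51523 = (sqrt(181566) + 69745) + 51523 = (3*sqrt(20174) + 69745) + 51523 = (69745 + 3*sqrt(20174)) + 51523 = 121268 + 3*sqrt(20174)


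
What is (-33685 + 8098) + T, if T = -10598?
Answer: -36185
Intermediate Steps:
(-33685 + 8098) + T = (-33685 + 8098) - 10598 = -25587 - 10598 = -36185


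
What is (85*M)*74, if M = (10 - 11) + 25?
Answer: 150960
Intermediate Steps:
M = 24 (M = -1 + 25 = 24)
(85*M)*74 = (85*24)*74 = 2040*74 = 150960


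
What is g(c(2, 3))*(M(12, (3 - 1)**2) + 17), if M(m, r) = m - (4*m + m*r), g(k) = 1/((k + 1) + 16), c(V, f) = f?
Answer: -67/20 ≈ -3.3500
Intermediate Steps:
g(k) = 1/(17 + k) (g(k) = 1/((1 + k) + 16) = 1/(17 + k))
M(m, r) = -3*m - m*r (M(m, r) = m + (-4*m - m*r) = -3*m - m*r)
g(c(2, 3))*(M(12, (3 - 1)**2) + 17) = (-1*12*(3 + (3 - 1)**2) + 17)/(17 + 3) = (-1*12*(3 + 2**2) + 17)/20 = (-1*12*(3 + 4) + 17)/20 = (-1*12*7 + 17)/20 = (-84 + 17)/20 = (1/20)*(-67) = -67/20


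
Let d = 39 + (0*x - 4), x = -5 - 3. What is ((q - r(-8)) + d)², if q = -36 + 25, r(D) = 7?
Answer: 289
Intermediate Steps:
x = -8
q = -11
d = 35 (d = 39 + (0*(-8) - 4) = 39 + (0 - 4) = 39 - 4 = 35)
((q - r(-8)) + d)² = ((-11 - 1*7) + 35)² = ((-11 - 7) + 35)² = (-18 + 35)² = 17² = 289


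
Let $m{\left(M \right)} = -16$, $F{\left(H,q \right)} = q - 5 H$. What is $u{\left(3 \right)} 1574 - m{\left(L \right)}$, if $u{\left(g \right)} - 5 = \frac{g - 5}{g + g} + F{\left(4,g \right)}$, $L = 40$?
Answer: $- \frac{58190}{3} \approx -19397.0$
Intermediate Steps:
$u{\left(g \right)} = -15 + g + \frac{-5 + g}{2 g}$ ($u{\left(g \right)} = 5 + \left(\frac{g - 5}{g + g} + \left(g - 20\right)\right) = 5 + \left(\frac{-5 + g}{2 g} + \left(g - 20\right)\right) = 5 + \left(\left(-5 + g\right) \frac{1}{2 g} + \left(-20 + g\right)\right) = 5 + \left(\frac{-5 + g}{2 g} + \left(-20 + g\right)\right) = 5 + \left(-20 + g + \frac{-5 + g}{2 g}\right) = -15 + g + \frac{-5 + g}{2 g}$)
$u{\left(3 \right)} 1574 - m{\left(L \right)} = \left(- \frac{29}{2} + 3 - \frac{5}{2 \cdot 3}\right) 1574 - -16 = \left(- \frac{29}{2} + 3 - \frac{5}{6}\right) 1574 + 16 = \left(- \frac{37}{3}\right) 1574 + 16 = - \frac{58238}{3} + 16 = - \frac{58190}{3}$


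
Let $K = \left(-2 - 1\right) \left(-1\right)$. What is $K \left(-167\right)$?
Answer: $-501$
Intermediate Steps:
$K = 3$ ($K = \left(-3\right) \left(-1\right) = 3$)
$K \left(-167\right) = 3 \left(-167\right) = -501$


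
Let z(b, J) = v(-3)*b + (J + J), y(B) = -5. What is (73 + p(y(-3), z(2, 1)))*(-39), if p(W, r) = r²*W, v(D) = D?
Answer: 273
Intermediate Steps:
z(b, J) = -3*b + 2*J (z(b, J) = -3*b + (J + J) = -3*b + 2*J)
p(W, r) = W*r²
(73 + p(y(-3), z(2, 1)))*(-39) = (73 - 5*(-3*2 + 2*1)²)*(-39) = (73 - 5*(-6 + 2)²)*(-39) = (73 - 5*(-4)²)*(-39) = (73 - 5*16)*(-39) = (73 - 80)*(-39) = -7*(-39) = 273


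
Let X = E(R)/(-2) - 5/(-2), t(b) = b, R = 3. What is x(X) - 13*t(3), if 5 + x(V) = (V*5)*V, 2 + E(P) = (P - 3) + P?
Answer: -24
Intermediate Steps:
E(P) = -5 + 2*P (E(P) = -2 + ((P - 3) + P) = -2 + ((-3 + P) + P) = -2 + (-3 + 2*P) = -5 + 2*P)
X = 2 (X = (-5 + 2*3)/(-2) - 5/(-2) = (-5 + 6)*(-1/2) - 5*(-1/2) = 1*(-1/2) + 5/2 = -1/2 + 5/2 = 2)
x(V) = -5 + 5*V**2 (x(V) = -5 + (V*5)*V = -5 + (5*V)*V = -5 + 5*V**2)
x(X) - 13*t(3) = (-5 + 5*2**2) - 13*3 = (-5 + 5*4) - 39 = (-5 + 20) - 39 = 15 - 39 = -24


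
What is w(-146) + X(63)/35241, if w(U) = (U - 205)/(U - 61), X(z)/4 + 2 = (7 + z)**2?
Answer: 1825015/810543 ≈ 2.2516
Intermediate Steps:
X(z) = -8 + 4*(7 + z)**2
w(U) = (-205 + U)/(-61 + U)
w(-146) + X(63)/35241 = (-205 - 146)/(-61 - 146) + (-8 + 4*(7 + 63)**2)/35241 = -351/(-207) + (-8 + 4*70**2)*(1/35241) = -1/207*(-351) + (-8 + 4*4900)*(1/35241) = 39/23 + (-8 + 19600)*(1/35241) = 39/23 + 19592*(1/35241) = 39/23 + 19592/35241 = 1825015/810543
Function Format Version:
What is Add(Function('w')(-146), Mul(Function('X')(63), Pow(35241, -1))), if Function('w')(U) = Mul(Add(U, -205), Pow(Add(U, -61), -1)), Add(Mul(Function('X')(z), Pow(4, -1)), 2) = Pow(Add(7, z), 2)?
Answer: Rational(1825015, 810543) ≈ 2.2516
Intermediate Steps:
Function('X')(z) = Add(-8, Mul(4, Pow(Add(7, z), 2)))
Function('w')(U) = Mul(Pow(Add(-61, U), -1), Add(-205, U)) (Function('w')(U) = Mul(Add(-205, U), Pow(Add(-61, U), -1)) = Mul(Pow(Add(-61, U), -1), Add(-205, U)))
Add(Function('w')(-146), Mul(Function('X')(63), Pow(35241, -1))) = Add(Mul(Pow(Add(-61, -146), -1), Add(-205, -146)), Mul(Add(-8, Mul(4, Pow(Add(7, 63), 2))), Pow(35241, -1))) = Add(Mul(Pow(-207, -1), -351), Mul(Add(-8, Mul(4, Pow(70, 2))), Rational(1, 35241))) = Add(Mul(Rational(-1, 207), -351), Mul(Add(-8, Mul(4, 4900)), Rational(1, 35241))) = Add(Rational(39, 23), Mul(Add(-8, 19600), Rational(1, 35241))) = Add(Rational(39, 23), Mul(19592, Rational(1, 35241))) = Add(Rational(39, 23), Rational(19592, 35241)) = Rational(1825015, 810543)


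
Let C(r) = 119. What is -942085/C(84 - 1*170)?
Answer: -942085/119 ≈ -7916.7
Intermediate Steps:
-942085/C(84 - 1*170) = -942085/119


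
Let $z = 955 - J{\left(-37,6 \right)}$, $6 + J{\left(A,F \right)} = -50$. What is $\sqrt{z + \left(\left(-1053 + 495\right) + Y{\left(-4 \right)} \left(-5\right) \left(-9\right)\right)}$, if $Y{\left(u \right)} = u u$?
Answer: $\sqrt{1173} \approx 34.249$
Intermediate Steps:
$Y{\left(u \right)} = u^{2}$
$J{\left(A,F \right)} = -56$ ($J{\left(A,F \right)} = -6 - 50 = -56$)
$z = 1011$ ($z = 955 - -56 = 955 + 56 = 1011$)
$\sqrt{z + \left(\left(-1053 + 495\right) + Y{\left(-4 \right)} \left(-5\right) \left(-9\right)\right)} = \sqrt{1011 + \left(\left(-1053 + 495\right) + \left(-4\right)^{2} \left(-5\right) \left(-9\right)\right)} = \sqrt{1011 - \left(558 - 16 \left(-5\right) \left(-9\right)\right)} = \sqrt{1011 - -162} = \sqrt{1011 + \left(-558 + 720\right)} = \sqrt{1011 + 162} = \sqrt{1173}$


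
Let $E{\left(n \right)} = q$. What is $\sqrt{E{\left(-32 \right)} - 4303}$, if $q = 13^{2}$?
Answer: $i \sqrt{4134} \approx 64.296 i$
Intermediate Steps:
$q = 169$
$E{\left(n \right)} = 169$
$\sqrt{E{\left(-32 \right)} - 4303} = \sqrt{169 - 4303} = \sqrt{-4134} = i \sqrt{4134}$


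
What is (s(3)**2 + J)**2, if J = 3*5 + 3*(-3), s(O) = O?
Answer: 225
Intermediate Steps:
J = 6 (J = 15 - 9 = 6)
(s(3)**2 + J)**2 = (3**2 + 6)**2 = (9 + 6)**2 = 15**2 = 225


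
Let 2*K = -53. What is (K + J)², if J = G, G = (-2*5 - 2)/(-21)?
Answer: 131769/196 ≈ 672.29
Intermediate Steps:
K = -53/2 (K = (½)*(-53) = -53/2 ≈ -26.500)
G = 4/7 (G = (-10 - 2)*(-1/21) = -12*(-1/21) = 4/7 ≈ 0.57143)
J = 4/7 ≈ 0.57143
(K + J)² = (-53/2 + 4/7)² = (-363/14)² = 131769/196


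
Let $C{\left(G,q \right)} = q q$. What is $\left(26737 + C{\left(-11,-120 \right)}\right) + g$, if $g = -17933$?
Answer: $23204$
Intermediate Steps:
$C{\left(G,q \right)} = q^{2}$
$\left(26737 + C{\left(-11,-120 \right)}\right) + g = \left(26737 + \left(-120\right)^{2}\right) - 17933 = \left(26737 + 14400\right) - 17933 = 41137 - 17933 = 23204$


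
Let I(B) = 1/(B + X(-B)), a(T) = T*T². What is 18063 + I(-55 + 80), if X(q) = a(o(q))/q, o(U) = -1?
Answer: 11307463/626 ≈ 18063.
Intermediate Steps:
a(T) = T³
X(q) = -1/q (X(q) = (-1)³/q = -1/q)
I(B) = 1/(B + 1/B) (I(B) = 1/(B - 1/((-B))) = 1/(B - (-1)/B) = 1/(B + 1/B))
18063 + I(-55 + 80) = 18063 + (-55 + 80)/(1 + (-55 + 80)²) = 18063 + 25/(1 + 25²) = 18063 + 25/(1 + 625) = 18063 + 25/626 = 11307463/626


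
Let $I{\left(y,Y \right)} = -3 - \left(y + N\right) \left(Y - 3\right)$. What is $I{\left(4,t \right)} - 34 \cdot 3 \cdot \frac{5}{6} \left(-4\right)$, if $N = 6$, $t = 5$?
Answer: $317$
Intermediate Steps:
$I{\left(y,Y \right)} = -3 - \left(-3 + Y\right) \left(6 + y\right)$ ($I{\left(y,Y \right)} = -3 - \left(y + 6\right) \left(Y - 3\right) = -3 - \left(6 + y\right) \left(-3 + Y\right) = -3 - \left(-3 + Y\right) \left(6 + y\right)$)
$I{\left(4,t \right)} - 34 \cdot 3 \cdot \frac{5}{6} \left(-4\right) = \left(15 - 30 + 3 \cdot 4 - 5 \cdot 4\right) - 34 \cdot 3 \cdot \frac{5}{6} \left(-4\right) = \left(15 - 30 + 12 - 20\right) - 34 \cdot 3 \cdot 5 \cdot \frac{1}{6} \left(-4\right) = -23 - 34 \cdot 3 \cdot \frac{5}{6} \left(-4\right) = -23 - 34 \cdot \frac{5}{2} \left(-4\right) = -23 - -340 = -23 + 340 = 317$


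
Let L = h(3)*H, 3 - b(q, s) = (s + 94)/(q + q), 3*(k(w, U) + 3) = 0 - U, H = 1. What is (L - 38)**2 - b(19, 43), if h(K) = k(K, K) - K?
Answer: 76973/38 ≈ 2025.6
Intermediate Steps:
k(w, U) = -3 - U/3 (k(w, U) = -3 + (0 - U)/3 = -3 + (-U)/3 = -3 - U/3)
h(K) = -3 - 4*K/3 (h(K) = (-3 - K/3) - K = -3 - 4*K/3)
b(q, s) = 3 - (94 + s)/(2*q) (b(q, s) = 3 - (s + 94)/(q + q) = 3 - (94 + s)/(2*q))
L = -7 (L = (-3 - 4/3*3)*1 = (-3 - 4)*1 = -7*1 = -7)
(L - 38)**2 - b(19, 43) = (-7 - 38)**2 - (-94 - 1*43 + 6*19)/(2*19) = (-45)**2 - (-94 - 43 + 114)/(2*19) = 2025 - (-23)/(2*19) = 2025 - 1*(-23/38) = 2025 + 23/38 = 76973/38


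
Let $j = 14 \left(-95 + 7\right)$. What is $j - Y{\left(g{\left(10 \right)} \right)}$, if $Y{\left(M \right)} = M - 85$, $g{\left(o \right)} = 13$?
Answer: $-1160$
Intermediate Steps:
$Y{\left(M \right)} = -85 + M$
$j = -1232$ ($j = 14 \left(-88\right) = -1232$)
$j - Y{\left(g{\left(10 \right)} \right)} = -1232 - \left(-85 + 13\right) = -1232 - -72 = -1232 + 72 = -1160$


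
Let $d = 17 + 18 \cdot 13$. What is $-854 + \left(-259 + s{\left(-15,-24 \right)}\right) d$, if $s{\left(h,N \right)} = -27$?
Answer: $-72640$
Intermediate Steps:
$d = 251$ ($d = 17 + 234 = 251$)
$-854 + \left(-259 + s{\left(-15,-24 \right)}\right) d = -854 + \left(-259 - 27\right) 251 = -854 - 71786 = -72640$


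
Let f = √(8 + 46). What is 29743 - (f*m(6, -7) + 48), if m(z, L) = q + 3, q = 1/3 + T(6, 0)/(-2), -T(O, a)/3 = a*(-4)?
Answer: 29695 - 10*√6 ≈ 29671.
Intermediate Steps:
T(O, a) = 12*a (T(O, a) = -3*a*(-4) = -(-12)*a = 12*a)
q = ⅓ (q = 1/3 + (12*0)/(-2) = 1*(⅓) + 0*(-½) = ⅓ + 0 = ⅓ ≈ 0.33333)
m(z, L) = 10/3 (m(z, L) = ⅓ + 3 = 10/3)
f = 3*√6 (f = √54 = 3*√6 ≈ 7.3485)
29743 - (f*m(6, -7) + 48) = 29743 - ((3*√6)*(10/3) + 48) = 29743 - (10*√6 + 48) = 29743 - (48 + 10*√6) = 29743 + (-48 - 10*√6) = 29695 - 10*√6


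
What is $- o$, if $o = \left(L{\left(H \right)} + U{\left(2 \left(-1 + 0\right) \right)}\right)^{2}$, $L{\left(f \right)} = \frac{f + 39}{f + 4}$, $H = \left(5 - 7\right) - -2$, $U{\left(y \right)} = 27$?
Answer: $- \frac{21609}{16} \approx -1350.6$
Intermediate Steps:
$H = 0$ ($H = -2 + 2 = 0$)
$L{\left(f \right)} = \frac{39 + f}{4 + f}$
$o = \frac{21609}{16}$ ($o = \left(\frac{39 + 0}{4 + 0} + 27\right)^{2} = \left(\frac{1}{4} \cdot 39 + 27\right)^{2} = \left(\frac{39}{4} + 27\right)^{2} = \left(\frac{147}{4}\right)^{2} = \frac{21609}{16} \approx 1350.6$)
$- o = \left(-1\right) \frac{21609}{16} = - \frac{21609}{16}$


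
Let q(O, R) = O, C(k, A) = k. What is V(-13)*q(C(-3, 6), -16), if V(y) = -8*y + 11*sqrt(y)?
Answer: -312 - 33*I*sqrt(13) ≈ -312.0 - 118.98*I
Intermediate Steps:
V(-13)*q(C(-3, 6), -16) = (-8*(-13) + 11*sqrt(-13))*(-3) = (104 + 11*(I*sqrt(13)))*(-3) = (104 + 11*I*sqrt(13))*(-3) = -312 - 33*I*sqrt(13)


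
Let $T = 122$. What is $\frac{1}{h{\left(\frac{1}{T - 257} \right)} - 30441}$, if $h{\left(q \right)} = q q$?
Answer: $- \frac{18225}{554787224} \approx -3.285 \cdot 10^{-5}$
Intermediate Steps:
$h{\left(q \right)} = q^{2}$
$\frac{1}{h{\left(\frac{1}{T - 257} \right)} - 30441} = \frac{1}{\left(\frac{1}{122 - 257}\right)^{2} - 30441} = \frac{1}{\left(\frac{1}{-135}\right)^{2} - 30441} = \frac{1}{\left(- \frac{1}{135}\right)^{2} - 30441} = \frac{1}{\frac{1}{18225} - 30441} = \frac{1}{- \frac{554787224}{18225}} = - \frac{18225}{554787224}$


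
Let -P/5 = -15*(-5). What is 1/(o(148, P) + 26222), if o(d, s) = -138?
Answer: 1/26084 ≈ 3.8338e-5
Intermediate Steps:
P = -375 (P = -(-75)*(-5) = -5*75 = -375)
1/(o(148, P) + 26222) = 1/(-138 + 26222) = 1/26084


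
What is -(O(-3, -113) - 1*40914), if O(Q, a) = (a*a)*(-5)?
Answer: 104759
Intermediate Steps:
O(Q, a) = -5*a² (O(Q, a) = a²*(-5) = -5*a²)
-(O(-3, -113) - 1*40914) = -(-5*(-113)² - 1*40914) = -(-5*12769 - 40914) = -(-63845 - 40914) = -1*(-104759) = 104759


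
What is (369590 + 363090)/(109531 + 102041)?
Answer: 183170/52893 ≈ 3.4630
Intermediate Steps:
(369590 + 363090)/(109531 + 102041) = 732680/211572 = 732680*(1/211572) = 183170/52893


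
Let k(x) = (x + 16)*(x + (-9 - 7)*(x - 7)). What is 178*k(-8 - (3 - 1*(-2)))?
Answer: 163938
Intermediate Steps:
k(x) = (16 + x)*(112 - 15*x) (k(x) = (16 + x)*(x - 16*(-7 + x)) = (16 + x)*(x + (112 - 16*x)) = (16 + x)*(112 - 15*x))
178*k(-8 - (3 - 1*(-2))) = 178*(1792 - 128*(-8 - (3 - 1*(-2))) - 15*(-8 - (3 - 1*(-2)))²) = 178*(1792 - 128*(-8 - (3 + 2)) - 15*(-8 - (3 + 2))²) = 178*(1792 - 128*(-8 - 1*5) - 15*(-8 - 1*5)²) = 178*(1792 - 128*(-8 - 5) - 15*(-8 - 5)²) = 178*(1792 - 128*(-13) - 15*(-13)²) = 178*(1792 + 1664 - 15*169) = 178*(1792 + 1664 - 2535) = 178*921 = 163938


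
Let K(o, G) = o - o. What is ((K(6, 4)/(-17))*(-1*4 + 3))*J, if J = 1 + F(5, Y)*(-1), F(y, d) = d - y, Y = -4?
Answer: 0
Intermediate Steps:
K(o, G) = 0
J = 10 (J = 1 + (-4 - 1*5)*(-1) = 1 + (-4 - 5)*(-1) = 1 - 9*(-1) = 1 + 9 = 10)
((K(6, 4)/(-17))*(-1*4 + 3))*J = ((0/(-17))*(-1*4 + 3))*10 = ((0*(-1/17))*(-4 + 3))*10 = (0*(-1))*10 = 0*10 = 0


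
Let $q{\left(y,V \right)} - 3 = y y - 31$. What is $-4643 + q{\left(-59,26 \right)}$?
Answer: $-1190$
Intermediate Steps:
$q{\left(y,V \right)} = -28 + y^{2}$ ($q{\left(y,V \right)} = 3 + \left(y y - 31\right) = 3 + \left(y^{2} - 31\right) = 3 + \left(-31 + y^{2}\right) = -28 + y^{2}$)
$-4643 + q{\left(-59,26 \right)} = -4643 - \left(28 - \left(-59\right)^{2}\right) = -4643 + \left(-28 + 3481\right) = -4643 + 3453 = -1190$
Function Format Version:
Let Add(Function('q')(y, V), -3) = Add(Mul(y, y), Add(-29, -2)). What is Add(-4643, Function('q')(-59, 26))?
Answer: -1190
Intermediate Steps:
Function('q')(y, V) = Add(-28, Pow(y, 2)) (Function('q')(y, V) = Add(3, Add(Mul(y, y), Add(-29, -2))) = Add(3, Add(Pow(y, 2), -31)) = Add(3, Add(-31, Pow(y, 2))) = Add(-28, Pow(y, 2)))
Add(-4643, Function('q')(-59, 26)) = Add(-4643, Add(-28, Pow(-59, 2))) = Add(-4643, Add(-28, 3481)) = Add(-4643, 3453) = -1190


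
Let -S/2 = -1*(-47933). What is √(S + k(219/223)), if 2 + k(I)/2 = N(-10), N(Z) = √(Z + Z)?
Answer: √(-95870 + 4*I*√5) ≈ 0.014 + 309.63*I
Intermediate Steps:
N(Z) = √2*√Z (N(Z) = √(2*Z) = √2*√Z)
k(I) = -4 + 4*I*√5 (k(I) = -4 + 2*(√2*√(-10)) = -4 + 2*(√2*(I*√10)) = -4 + 2*(2*I*√5) = -4 + 4*I*√5)
S = -95866 (S = -(-2)*(-47933) = -2*47933 = -95866)
√(S + k(219/223)) = √(-95866 + (-4 + 4*I*√5)) = √(-95870 + 4*I*√5)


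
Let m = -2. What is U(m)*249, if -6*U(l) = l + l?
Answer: 166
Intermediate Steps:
U(l) = -l/3 (U(l) = -(l + l)/6 = -l/3)
U(m)*249 = -⅓*(-2)*249 = (⅔)*249 = 166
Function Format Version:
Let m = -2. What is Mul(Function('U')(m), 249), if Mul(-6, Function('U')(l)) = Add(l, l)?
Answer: 166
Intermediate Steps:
Function('U')(l) = Mul(Rational(-1, 3), l) (Function('U')(l) = Mul(Rational(-1, 6), Add(l, l)) = Mul(Rational(-1, 6), Mul(2, l)) = Mul(Rational(-1, 3), l))
Mul(Function('U')(m), 249) = Mul(Mul(Rational(-1, 3), -2), 249) = Mul(Rational(2, 3), 249) = 166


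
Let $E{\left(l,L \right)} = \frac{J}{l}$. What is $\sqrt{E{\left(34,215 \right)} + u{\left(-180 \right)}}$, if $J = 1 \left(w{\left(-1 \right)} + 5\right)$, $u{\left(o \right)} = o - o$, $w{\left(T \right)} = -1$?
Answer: $\frac{\sqrt{34}}{17} \approx 0.343$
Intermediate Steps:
$u{\left(o \right)} = 0$
$J = 4$ ($J = 1 \left(-1 + 5\right) = 1 \cdot 4 = 4$)
$E{\left(l,L \right)} = \frac{4}{l}$
$\sqrt{E{\left(34,215 \right)} + u{\left(-180 \right)}} = \sqrt{\frac{4}{34} + 0} = \sqrt{4 \cdot \frac{1}{34} + 0} = \sqrt{\frac{2}{17} + 0} = \sqrt{\frac{2}{17}} = \frac{\sqrt{34}}{17}$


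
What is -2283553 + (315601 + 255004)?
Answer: -1712948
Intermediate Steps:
-2283553 + (315601 + 255004) = -2283553 + 570605 = -1712948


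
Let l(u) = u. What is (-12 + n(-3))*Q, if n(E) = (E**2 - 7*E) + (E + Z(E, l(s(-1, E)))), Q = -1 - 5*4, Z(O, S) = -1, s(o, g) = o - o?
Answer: -294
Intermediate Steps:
s(o, g) = 0
Q = -21 (Q = -1 - 20 = -21)
n(E) = -1 + E**2 - 6*E (n(E) = (E**2 - 7*E) + (E - 1) = (E**2 - 7*E) + (-1 + E) = -1 + E**2 - 6*E)
(-12 + n(-3))*Q = (-12 + (-1 + (-3)**2 - 6*(-3)))*(-21) = (-12 + (-1 + 9 + 18))*(-21) = (-12 + 26)*(-21) = 14*(-21) = -294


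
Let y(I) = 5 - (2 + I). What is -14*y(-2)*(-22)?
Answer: 1540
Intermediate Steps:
y(I) = 3 - I (y(I) = 5 + (-2 - I) = 3 - I)
-14*y(-2)*(-22) = -14*(3 - 1*(-2))*(-22) = -14*(3 + 2)*(-22) = -14*5*(-22) = -70*(-22) = 1540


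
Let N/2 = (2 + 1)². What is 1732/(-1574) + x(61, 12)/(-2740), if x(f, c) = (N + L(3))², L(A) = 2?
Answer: -134382/107819 ≈ -1.2464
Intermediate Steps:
N = 18 (N = 2*(2 + 1)² = 2*3² = 2*9 = 18)
x(f, c) = 400 (x(f, c) = (18 + 2)² = 20² = 400)
1732/(-1574) + x(61, 12)/(-2740) = 1732/(-1574) + 400/(-2740) = 1732*(-1/1574) + 400*(-1/2740) = -866/787 - 20/137 = -134382/107819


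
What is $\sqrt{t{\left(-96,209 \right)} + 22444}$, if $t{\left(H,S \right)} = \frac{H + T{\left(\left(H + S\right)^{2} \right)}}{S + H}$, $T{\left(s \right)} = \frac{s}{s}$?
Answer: $\frac{\sqrt{286576701}}{113} \approx 149.81$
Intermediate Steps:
$T{\left(s \right)} = 1$
$t{\left(H,S \right)} = \frac{1 + H}{H + S}$ ($t{\left(H,S \right)} = \frac{H + 1}{S + H} = \frac{1 + H}{H + S}$)
$\sqrt{t{\left(-96,209 \right)} + 22444} = \sqrt{\frac{1 - 96}{-96 + 209} + 22444} = \sqrt{\frac{1}{113} \left(-95\right) + 22444} = \sqrt{- \frac{95}{113} + 22444} = \sqrt{\frac{2536077}{113}} = \frac{\sqrt{286576701}}{113}$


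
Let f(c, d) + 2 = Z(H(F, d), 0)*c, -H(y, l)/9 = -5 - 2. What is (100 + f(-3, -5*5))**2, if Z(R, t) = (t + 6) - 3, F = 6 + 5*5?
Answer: 7921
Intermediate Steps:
F = 31 (F = 6 + 25 = 31)
H(y, l) = 63 (H(y, l) = -9*(-5 - 2) = -9*(-7) = 63)
Z(R, t) = 3 + t (Z(R, t) = (6 + t) - 3 = 3 + t)
f(c, d) = -2 + 3*c (f(c, d) = -2 + (3 + 0)*c = -2 + 3*c)
(100 + f(-3, -5*5))**2 = (100 + (-2 + 3*(-3)))**2 = (100 + (-2 - 9))**2 = (100 - 11)**2 = 89**2 = 7921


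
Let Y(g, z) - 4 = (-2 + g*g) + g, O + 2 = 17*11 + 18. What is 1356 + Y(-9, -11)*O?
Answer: 16378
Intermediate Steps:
O = 203 (O = -2 + (17*11 + 18) = -2 + (187 + 18) = -2 + 205 = 203)
Y(g, z) = 2 + g + g**2 (Y(g, z) = 4 + ((-2 + g*g) + g) = 4 + ((-2 + g**2) + g) = 4 + (-2 + g + g**2) = 2 + g + g**2)
1356 + Y(-9, -11)*O = 1356 + (2 - 9 + (-9)**2)*203 = 1356 + (2 - 9 + 81)*203 = 1356 + 74*203 = 1356 + 15022 = 16378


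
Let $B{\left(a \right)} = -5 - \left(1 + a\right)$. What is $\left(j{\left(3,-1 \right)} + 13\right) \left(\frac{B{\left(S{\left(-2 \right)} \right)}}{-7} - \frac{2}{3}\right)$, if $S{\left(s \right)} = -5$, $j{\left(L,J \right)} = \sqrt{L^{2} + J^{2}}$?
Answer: $- \frac{143}{21} - \frac{11 \sqrt{10}}{21} \approx -8.466$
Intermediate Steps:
$j{\left(L,J \right)} = \sqrt{J^{2} + L^{2}}$
$B{\left(a \right)} = -6 - a$ ($B{\left(a \right)} = -5 - \left(1 + a\right) = -6 - a$)
$\left(j{\left(3,-1 \right)} + 13\right) \left(\frac{B{\left(S{\left(-2 \right)} \right)}}{-7} - \frac{2}{3}\right) = \left(\sqrt{\left(-1\right)^{2} + 3^{2}} + 13\right) \left(\frac{-6 - -5}{-7} - \frac{2}{3}\right) = \left(\sqrt{1 + 9} + 13\right) \left(\left(-6 + 5\right) \left(- \frac{1}{7}\right) - \frac{2}{3}\right) = \left(\sqrt{10} + 13\right) \left(\left(-1\right) \left(- \frac{1}{7}\right) - \frac{2}{3}\right) = \left(13 + \sqrt{10}\right) \left(\frac{1}{7} - \frac{2}{3}\right) = \left(13 + \sqrt{10}\right) \left(- \frac{11}{21}\right) = - \frac{143}{21} - \frac{11 \sqrt{10}}{21}$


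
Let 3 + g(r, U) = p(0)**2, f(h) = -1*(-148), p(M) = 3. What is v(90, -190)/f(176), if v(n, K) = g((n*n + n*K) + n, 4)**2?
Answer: 9/37 ≈ 0.24324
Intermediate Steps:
f(h) = 148
g(r, U) = 6 (g(r, U) = -3 + 3**2 = -3 + 9 = 6)
v(n, K) = 36 (v(n, K) = 6**2 = 36)
v(90, -190)/f(176) = 36/148 = 36*(1/148) = 9/37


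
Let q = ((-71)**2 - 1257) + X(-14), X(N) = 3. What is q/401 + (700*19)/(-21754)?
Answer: 38524549/4361677 ≈ 8.8325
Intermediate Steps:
q = 3787 (q = ((-71)**2 - 1257) + 3 = (5041 - 1257) + 3 = 3784 + 3 = 3787)
q/401 + (700*19)/(-21754) = 3787/401 + (700*19)/(-21754) = 3787*(1/401) + 13300*(-1/21754) = 3787/401 - 6650/10877 = 38524549/4361677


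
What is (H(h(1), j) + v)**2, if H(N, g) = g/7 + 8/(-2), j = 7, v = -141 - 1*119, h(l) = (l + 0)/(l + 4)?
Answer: 69169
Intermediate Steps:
h(l) = l/(4 + l)
v = -260 (v = -141 - 119 = -260)
H(N, g) = -4 + g/7 (H(N, g) = g*(1/7) + 8*(-1/2) = g/7 - 4 = -4 + g/7)
(H(h(1), j) + v)**2 = ((-4 + (1/7)*7) - 260)**2 = ((-4 + 1) - 260)**2 = (-3 - 260)**2 = (-263)**2 = 69169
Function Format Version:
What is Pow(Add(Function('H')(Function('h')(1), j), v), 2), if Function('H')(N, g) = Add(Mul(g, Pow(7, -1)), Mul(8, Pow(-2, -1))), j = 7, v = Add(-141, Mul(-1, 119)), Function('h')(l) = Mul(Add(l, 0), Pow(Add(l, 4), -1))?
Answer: 69169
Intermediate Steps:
Function('h')(l) = Mul(l, Pow(Add(4, l), -1))
v = -260 (v = Add(-141, -119) = -260)
Function('H')(N, g) = Add(-4, Mul(Rational(1, 7), g)) (Function('H')(N, g) = Add(Mul(g, Rational(1, 7)), Mul(8, Rational(-1, 2))) = Add(Mul(Rational(1, 7), g), -4) = Add(-4, Mul(Rational(1, 7), g)))
Pow(Add(Function('H')(Function('h')(1), j), v), 2) = Pow(Add(Add(-4, Mul(Rational(1, 7), 7)), -260), 2) = Pow(Add(Add(-4, 1), -260), 2) = Pow(Add(-3, -260), 2) = Pow(-263, 2) = 69169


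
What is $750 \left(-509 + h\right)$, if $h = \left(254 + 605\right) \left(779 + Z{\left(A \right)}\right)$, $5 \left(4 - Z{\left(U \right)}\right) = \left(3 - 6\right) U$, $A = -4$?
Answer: $502519800$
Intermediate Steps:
$Z{\left(U \right)} = 4 + \frac{3 U}{5}$ ($Z{\left(U \right)} = 4 - \frac{\left(3 - 6\right) U}{5} = 4 - \frac{\left(-3\right) U}{5} = 4 + \frac{3 U}{5}$)
$h = \frac{3352677}{5}$ ($h = \left(254 + 605\right) \left(779 + \left(4 + \frac{3}{5} \left(-4\right)\right)\right) = 859 \left(779 + \left(4 - \frac{12}{5}\right)\right) = 859 \left(779 + \frac{8}{5}\right) = 859 \cdot \frac{3903}{5} = \frac{3352677}{5} \approx 6.7054 \cdot 10^{5}$)
$750 \left(-509 + h\right) = 750 \left(-509 + \frac{3352677}{5}\right) = 750 \cdot \frac{3350132}{5} = 502519800$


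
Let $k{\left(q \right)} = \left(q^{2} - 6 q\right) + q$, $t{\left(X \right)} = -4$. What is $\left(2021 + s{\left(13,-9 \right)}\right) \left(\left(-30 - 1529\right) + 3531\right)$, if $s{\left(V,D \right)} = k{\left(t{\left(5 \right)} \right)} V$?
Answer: $4908308$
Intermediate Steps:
$k{\left(q \right)} = q^{2} - 5 q$
$s{\left(V,D \right)} = 36 V$ ($s{\left(V,D \right)} = - 4 \left(-5 - 4\right) V = \left(-4\right) \left(-9\right) V = 36 V$)
$\left(2021 + s{\left(13,-9 \right)}\right) \left(\left(-30 - 1529\right) + 3531\right) = \left(2021 + 36 \cdot 13\right) \left(\left(-30 - 1529\right) + 3531\right) = \left(2021 + 468\right) \left(\left(-30 - 1529\right) + 3531\right) = 2489 \left(-1559 + 3531\right) = 2489 \cdot 1972 = 4908308$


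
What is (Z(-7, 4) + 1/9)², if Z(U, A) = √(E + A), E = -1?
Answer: 244/81 + 2*√3/9 ≈ 3.3972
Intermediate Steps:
Z(U, A) = √(-1 + A)
(Z(-7, 4) + 1/9)² = (√(-1 + 4) + 1/9)² = (√3 + ⅑)² = (⅑ + √3)²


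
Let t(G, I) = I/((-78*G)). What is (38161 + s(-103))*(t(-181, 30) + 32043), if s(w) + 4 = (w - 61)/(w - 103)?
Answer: 296330008607552/242359 ≈ 1.2227e+9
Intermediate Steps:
t(G, I) = -I/(78*G) (t(G, I) = I*(-1/(78*G)) = -I/(78*G))
s(w) = -4 + (-61 + w)/(-103 + w) (s(w) = -4 + (w - 61)/(w - 103) = -4 + (-61 + w)/(-103 + w))
(38161 + s(-103))*(t(-181, 30) + 32043) = (38161 + 3*(117 - 1*(-103))/(-103 - 103))*(-1/78*30/(-181) + 32043) = (38161 + 3*(117 + 103)/(-206))*(-1/78*30*(-1/181) + 32043) = (38161 + 3*(-1/206)*220)*(5/2353 + 32043) = (38161 - 330/103)*(75397184/2353) = (3930253/103)*(75397184/2353) = 296330008607552/242359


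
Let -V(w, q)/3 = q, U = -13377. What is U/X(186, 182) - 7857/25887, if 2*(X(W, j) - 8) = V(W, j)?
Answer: 114736098/2286685 ≈ 50.176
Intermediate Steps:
V(w, q) = -3*q
X(W, j) = 8 - 3*j/2 (X(W, j) = 8 + (-3*j)/2 = 8 - 3*j/2)
U/X(186, 182) - 7857/25887 = -13377/(8 - 3/2*182) - 7857/25887 = -13377/(8 - 273) - 7857*1/25887 = -13377/(-265) - 2619/8629 = -13377*(-1/265) - 2619/8629 = 13377/265 - 2619/8629 = 114736098/2286685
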